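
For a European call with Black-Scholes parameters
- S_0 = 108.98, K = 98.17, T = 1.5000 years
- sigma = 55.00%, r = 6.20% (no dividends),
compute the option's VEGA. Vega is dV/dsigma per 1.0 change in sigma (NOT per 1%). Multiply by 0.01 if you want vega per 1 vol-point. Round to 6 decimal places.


Answer: Vega = 43.664766

Derivation:
d1 = 0.6299474644; d2 = -0.0436622149
phi(d1) = 0.3271438040; exp(-qT) = 1.0000000000; exp(-rT) = 0.9111935003
Vega = S * exp(-qT) * phi(d1) * sqrt(T) = 108.9800 * 1.0000000000 * 0.3271438040 * 1.2247448714 = 43.664766


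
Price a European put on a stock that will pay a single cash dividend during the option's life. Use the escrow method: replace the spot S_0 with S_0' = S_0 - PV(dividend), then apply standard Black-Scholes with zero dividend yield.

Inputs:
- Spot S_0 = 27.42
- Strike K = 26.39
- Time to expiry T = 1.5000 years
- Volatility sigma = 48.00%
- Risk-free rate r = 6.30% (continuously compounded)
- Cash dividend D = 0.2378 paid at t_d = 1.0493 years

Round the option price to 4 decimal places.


PV(D) = D * exp(-r * t_d) = 0.2378 * 0.93603173 = 0.22258835
S_0' = S_0 - PV(D) = 27.4200 - 0.22258835 = 27.19741165
d1 = (ln(S_0'/K) + (r + sigma^2/2)*T) / (sigma*sqrt(T)) = 0.50595003
d2 = d1 - sigma*sqrt(T) = -0.08192751
exp(-rT) = 0.90982773
N(-d1) = 0.30644586; N(-d2) = 0.53264782
P = K * exp(-rT) * N(-d2) - S_0' * N(-d1) = 26.3900 * 0.90982773 * 0.53264782 - 27.19741165 * 0.30644586 = 4.4545

Answer: Price = 4.4545


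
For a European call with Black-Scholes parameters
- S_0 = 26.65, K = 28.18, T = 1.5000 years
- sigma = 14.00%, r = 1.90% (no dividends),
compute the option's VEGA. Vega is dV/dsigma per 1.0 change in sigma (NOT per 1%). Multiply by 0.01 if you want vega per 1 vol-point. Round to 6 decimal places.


Answer: Vega = 12.986017

Derivation:
d1 = -0.0736209064; d2 = -0.2450851884
phi(d1) = 0.3978626029; exp(-qT) = 1.0000000000; exp(-rT) = 0.9719022941
Vega = S * exp(-qT) * phi(d1) * sqrt(T) = 26.6500 * 1.0000000000 * 0.3978626029 * 1.2247448714 = 12.986017


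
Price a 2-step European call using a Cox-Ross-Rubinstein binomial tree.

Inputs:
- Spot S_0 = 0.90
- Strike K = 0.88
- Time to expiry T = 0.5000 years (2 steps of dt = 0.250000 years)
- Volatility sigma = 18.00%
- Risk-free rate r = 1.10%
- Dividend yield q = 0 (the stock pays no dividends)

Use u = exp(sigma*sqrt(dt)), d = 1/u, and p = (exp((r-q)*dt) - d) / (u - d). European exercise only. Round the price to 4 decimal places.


Answer: Price = V(0,0) = 0.0576

Derivation:
dt = T/N = 0.250000
u = exp(sigma*sqrt(dt)) = 1.094174; d = 1/u = 0.913931
p = (exp((r-q)*dt) - d) / (u - d) = 0.492793
Discount per step: exp(-r*dt) = 0.997254
Stock lattice S(k, i) with i counting down-moves:
  k=0: S(0,0) = 0.9000
  k=1: S(1,0) = 0.9848; S(1,1) = 0.8225
  k=2: S(2,0) = 1.0775; S(2,1) = 0.9000; S(2,2) = 0.7517
Terminal payoffs V(N, i) = max(S_T - K, 0):
  V(2,0) = 0.197496; V(2,1) = 0.020000; V(2,2) = 0.000000
Backward induction: V(k, i) = exp(-r*dt) * [p * V(k+1, i) + (1-p) * V(k+1, i+1)].
  V(1,0) = exp(-r*dt) * [p*0.197496 + (1-p)*0.020000] = 0.107174
  V(1,1) = exp(-r*dt) * [p*0.020000 + (1-p)*0.000000] = 0.009829
  V(0,0) = exp(-r*dt) * [p*0.107174 + (1-p)*0.009829] = 0.057641


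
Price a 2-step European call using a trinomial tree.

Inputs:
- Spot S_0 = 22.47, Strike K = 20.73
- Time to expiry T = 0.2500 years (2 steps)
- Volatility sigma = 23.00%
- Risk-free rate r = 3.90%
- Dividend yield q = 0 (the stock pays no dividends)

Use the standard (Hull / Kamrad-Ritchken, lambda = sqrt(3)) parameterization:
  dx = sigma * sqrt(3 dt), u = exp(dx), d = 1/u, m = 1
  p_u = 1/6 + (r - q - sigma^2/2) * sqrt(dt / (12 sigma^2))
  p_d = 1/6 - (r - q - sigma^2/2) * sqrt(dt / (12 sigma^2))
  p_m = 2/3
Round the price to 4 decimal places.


Answer: Price = V(0,0) = 2.2959

Derivation:
dt = T/N = 0.125000; dx = sigma*sqrt(3*dt) = 0.140846
u = exp(dx) = 1.151247; d = 1/u = 0.868623
p_u = 0.172236, p_m = 0.666667, p_d = 0.161098
Discount per step: exp(-r*dt) = 0.995137
Stock lattice S(k, j) with j the centered position index:
  k=0: S(0,+0) = 22.4700
  k=1: S(1,-1) = 19.5180; S(1,+0) = 22.4700; S(1,+1) = 25.8685
  k=2: S(2,-2) = 16.9538; S(2,-1) = 19.5180; S(2,+0) = 22.4700; S(2,+1) = 25.8685; S(2,+2) = 29.7811
Terminal payoffs V(N, j) = max(S_T - K, 0):
  V(2,-2) = 0.000000; V(2,-1) = 0.000000; V(2,+0) = 1.740000; V(2,+1) = 5.138519; V(2,+2) = 9.051054
Backward induction: V(k, j) = exp(-r*dt) * [p_u * V(k+1, j+1) + p_m * V(k+1, j) + p_d * V(k+1, j-1)]
  V(1,-1) = exp(-r*dt) * [p_u*1.740000 + p_m*0.000000 + p_d*0.000000] = 0.298233
  V(1,+0) = exp(-r*dt) * [p_u*5.138519 + p_m*1.740000 + p_d*0.000000] = 2.035091
  V(1,+1) = exp(-r*dt) * [p_u*9.051054 + p_m*5.138519 + p_d*1.740000] = 5.239300
  V(0,+0) = exp(-r*dt) * [p_u*5.239300 + p_m*2.035091 + p_d*0.298233] = 2.295946


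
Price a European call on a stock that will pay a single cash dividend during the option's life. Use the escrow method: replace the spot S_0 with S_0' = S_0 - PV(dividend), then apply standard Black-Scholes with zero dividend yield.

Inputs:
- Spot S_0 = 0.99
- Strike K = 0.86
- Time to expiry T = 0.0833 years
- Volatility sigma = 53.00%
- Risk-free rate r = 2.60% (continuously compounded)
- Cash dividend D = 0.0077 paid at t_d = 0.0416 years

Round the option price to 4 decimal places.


PV(D) = D * exp(-r * t_d) = 0.0077 * 0.99891898 = 0.00769168
S_0' = S_0 - PV(D) = 0.9900 - 0.00769168 = 0.98230832
d1 = (ln(S_0'/K) + (r + sigma^2/2)*T) / (sigma*sqrt(T)) = 0.95993201
d2 = d1 - sigma*sqrt(T) = 0.80696479
exp(-rT) = 0.99783654
N(d1) = 0.83145528; N(d2) = 0.79015662
C = S_0' * N(d1) - K * exp(-rT) * N(d2) = 0.98230832 * 0.83145528 - 0.8600 * 0.99783654 * 0.79015662 = 0.1387

Answer: Price = 0.1387


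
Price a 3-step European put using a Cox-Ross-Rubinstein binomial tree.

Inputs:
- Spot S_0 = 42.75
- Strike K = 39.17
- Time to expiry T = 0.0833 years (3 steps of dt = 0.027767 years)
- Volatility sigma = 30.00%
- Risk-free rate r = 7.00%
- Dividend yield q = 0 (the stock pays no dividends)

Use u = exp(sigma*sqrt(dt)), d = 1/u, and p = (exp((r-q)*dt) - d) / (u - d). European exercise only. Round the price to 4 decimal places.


dt = T/N = 0.027767
u = exp(sigma*sqrt(dt)) = 1.051261; d = 1/u = 0.951239
p = (exp((r-q)*dt) - d) / (u - d) = 0.506956
Discount per step: exp(-r*dt) = 0.998058
Stock lattice S(k, i) with i counting down-moves:
  k=0: S(0,0) = 42.7500
  k=1: S(1,0) = 44.9414; S(1,1) = 40.6655
  k=2: S(2,0) = 47.2451; S(2,1) = 42.7500; S(2,2) = 38.6826
  k=3: S(3,0) = 49.6669; S(3,1) = 44.9414; S(3,2) = 40.6655; S(3,3) = 36.7964
Terminal payoffs V(N, i) = max(K - S_T, 0):
  V(3,0) = 0.000000; V(3,1) = 0.000000; V(3,2) = 0.000000; V(3,3) = 2.373630
Backward induction: V(k, i) = exp(-r*dt) * [p * V(k+1, i) + (1-p) * V(k+1, i+1)].
  V(2,0) = exp(-r*dt) * [p*0.000000 + (1-p)*0.000000] = 0.000000
  V(2,1) = exp(-r*dt) * [p*0.000000 + (1-p)*0.000000] = 0.000000
  V(2,2) = exp(-r*dt) * [p*0.000000 + (1-p)*2.373630] = 1.168030
  V(1,0) = exp(-r*dt) * [p*0.000000 + (1-p)*0.000000] = 0.000000
  V(1,1) = exp(-r*dt) * [p*0.000000 + (1-p)*1.168030] = 0.574772
  V(0,0) = exp(-r*dt) * [p*0.000000 + (1-p)*0.574772] = 0.282837

Answer: Price = V(0,0) = 0.2828


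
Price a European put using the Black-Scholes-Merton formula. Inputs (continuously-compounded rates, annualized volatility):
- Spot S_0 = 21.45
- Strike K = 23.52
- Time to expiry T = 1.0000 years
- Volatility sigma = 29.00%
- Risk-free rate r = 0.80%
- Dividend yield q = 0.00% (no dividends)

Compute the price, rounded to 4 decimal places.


d1 = (ln(S/K) + (r - q + 0.5*sigma^2) * T) / (sigma * sqrt(T)) = -0.14509130
d2 = d1 - sigma * sqrt(T) = -0.43509130
exp(-rT) = 0.99203191; exp(-qT) = 1.00000000
P = K * exp(-rT) * N(-d2) - S_0 * exp(-qT) * N(-d1)
N(-d1) = 0.55768061; N(-d2) = 0.66825192
P = 23.5200 * 0.99203191 * 0.66825192 - 21.4500 * 1.00000000 * 0.55768061 = 3.6298

Answer: Price = 3.6298


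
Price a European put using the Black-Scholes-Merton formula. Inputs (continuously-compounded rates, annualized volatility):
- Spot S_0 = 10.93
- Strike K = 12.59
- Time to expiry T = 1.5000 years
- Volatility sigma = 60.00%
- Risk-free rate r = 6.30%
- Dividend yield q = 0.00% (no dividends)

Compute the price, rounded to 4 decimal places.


Answer: Price = 3.4774

Derivation:
d1 = (ln(S/K) + (r - q + 0.5*sigma^2) * T) / (sigma * sqrt(T)) = 0.30361215
d2 = d1 - sigma * sqrt(T) = -0.43123477
exp(-rT) = 0.90982773; exp(-qT) = 1.00000000
P = K * exp(-rT) * N(-d2) - S_0 * exp(-qT) * N(-d1)
N(-d1) = 0.38071170; N(-d2) = 0.66685116
P = 12.5900 * 0.90982773 * 0.66685116 - 10.9300 * 1.00000000 * 0.38071170 = 3.4774


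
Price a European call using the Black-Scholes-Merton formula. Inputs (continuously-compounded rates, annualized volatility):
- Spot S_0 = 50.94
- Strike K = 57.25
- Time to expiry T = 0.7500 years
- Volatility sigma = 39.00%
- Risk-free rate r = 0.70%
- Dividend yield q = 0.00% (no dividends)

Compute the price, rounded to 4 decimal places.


d1 = (ln(S/K) + (r - q + 0.5*sigma^2) * T) / (sigma * sqrt(T)) = -0.16133734
d2 = d1 - sigma * sqrt(T) = -0.49908725
exp(-rT) = 0.99476376; exp(-qT) = 1.00000000
C = S_0 * exp(-qT) * N(d1) - K * exp(-rT) * N(d2)
N(d1) = 0.43591386; N(d2) = 0.30885896
C = 50.9400 * 1.00000000 * 0.43591386 - 57.2500 * 0.99476376 * 0.30885896 = 4.6159

Answer: Price = 4.6159


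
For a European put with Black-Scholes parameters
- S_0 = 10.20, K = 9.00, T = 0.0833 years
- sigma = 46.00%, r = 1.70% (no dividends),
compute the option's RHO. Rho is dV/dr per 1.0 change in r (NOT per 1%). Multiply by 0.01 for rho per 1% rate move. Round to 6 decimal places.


Answer: Rho = -0.140393

Derivation:
d1 = 1.0197973983; d2 = 0.8870333971
phi(d1) = 0.2371809564; exp(-qT) = 1.0000000000; exp(-rT) = 0.9985849022
N(-d2) = 0.1875304601
Rho = -K*T*exp(-rT)*N(-d2) = -9.0000 * 0.0833 * 0.9985849022 * 0.1875304601 = -0.140393


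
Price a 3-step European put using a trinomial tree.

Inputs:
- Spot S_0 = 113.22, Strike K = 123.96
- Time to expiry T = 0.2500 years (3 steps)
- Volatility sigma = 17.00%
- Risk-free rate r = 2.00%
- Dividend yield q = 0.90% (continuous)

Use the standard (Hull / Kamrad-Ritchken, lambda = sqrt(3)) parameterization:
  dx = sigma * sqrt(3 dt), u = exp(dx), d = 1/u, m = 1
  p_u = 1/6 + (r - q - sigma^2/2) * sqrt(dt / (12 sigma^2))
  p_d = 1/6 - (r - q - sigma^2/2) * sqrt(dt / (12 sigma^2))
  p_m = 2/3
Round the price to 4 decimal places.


dt = T/N = 0.083333; dx = sigma*sqrt(3*dt) = 0.085000
u = exp(dx) = 1.088717; d = 1/u = 0.918512
p_u = 0.164975, p_m = 0.666667, p_d = 0.168358
Discount per step: exp(-r*dt) = 0.998335
Stock lattice S(k, j) with j the centered position index:
  k=0: S(0,+0) = 113.2200
  k=1: S(1,-1) = 103.9940; S(1,+0) = 113.2200; S(1,+1) = 123.2645
  k=2: S(2,-2) = 95.5197; S(2,-1) = 103.9940; S(2,+0) = 113.2200; S(2,+1) = 123.2645; S(2,+2) = 134.2002
  k=3: S(3,-3) = 87.7360; S(3,-2) = 95.5197; S(3,-1) = 103.9940; S(3,+0) = 113.2200; S(3,+1) = 123.2645; S(3,+2) = 134.2002; S(3,+3) = 146.1061
Terminal payoffs V(N, j) = max(K - S_T, 0):
  V(3,-3) = 36.223954; V(3,-2) = 28.440269; V(3,-1) = 19.966039; V(3,+0) = 10.740000; V(3,+1) = 0.695454; V(3,+2) = 0.000000; V(3,+3) = 0.000000
Backward induction: V(k, j) = exp(-r*dt) * [p_u * V(k+1, j+1) + p_m * V(k+1, j) + p_d * V(k+1, j-1)]
  V(2,-2) = exp(-r*dt) * [p_u*19.966039 + p_m*28.440269 + p_d*36.223954] = 28.305458
  V(2,-1) = exp(-r*dt) * [p_u*10.740000 + p_m*19.966039 + p_d*28.440269] = 19.837582
  V(2,+0) = exp(-r*dt) * [p_u*0.695454 + p_m*10.740000 + p_d*19.966039] = 10.618460
  V(2,+1) = exp(-r*dt) * [p_u*0.000000 + p_m*0.695454 + p_d*10.740000] = 2.268016
  V(2,+2) = exp(-r*dt) * [p_u*0.000000 + p_m*0.000000 + p_d*0.695454] = 0.116890
  V(1,-1) = exp(-r*dt) * [p_u*10.618460 + p_m*19.837582 + p_d*28.305458] = 19.709410
  V(1,+0) = exp(-r*dt) * [p_u*2.268016 + p_m*10.618460 + p_d*19.837582] = 10.774980
  V(1,+1) = exp(-r*dt) * [p_u*0.116890 + p_m*2.268016 + p_d*10.618460] = 3.313469
  V(0,+0) = exp(-r*dt) * [p_u*3.313469 + p_m*10.774980 + p_d*19.709410] = 11.029796

Answer: Price = V(0,0) = 11.0298


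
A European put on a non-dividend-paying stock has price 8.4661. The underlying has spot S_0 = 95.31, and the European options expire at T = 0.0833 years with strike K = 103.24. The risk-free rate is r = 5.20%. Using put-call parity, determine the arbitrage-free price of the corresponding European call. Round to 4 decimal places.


Put-call parity: C - P = S_0 * exp(-qT) - K * exp(-rT).
S_0 * exp(-qT) = 95.3100 * 1.00000000 = 95.31000000
K * exp(-rT) = 103.2400 * 0.99567777 = 102.79377275
C = P + S*exp(-qT) - K*exp(-rT)
C = 8.4661 + 95.31000000 - 102.79377275 = 0.9823

Answer: Call price = 0.9823


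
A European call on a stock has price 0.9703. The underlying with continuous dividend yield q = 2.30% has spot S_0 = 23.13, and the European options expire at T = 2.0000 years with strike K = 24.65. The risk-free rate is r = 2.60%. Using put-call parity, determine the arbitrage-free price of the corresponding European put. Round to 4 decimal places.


Put-call parity: C - P = S_0 * exp(-qT) - K * exp(-rT).
S_0 * exp(-qT) = 23.1300 * 0.95504196 = 22.09012059
K * exp(-rT) = 24.6500 * 0.94932887 = 23.40095657
P = C - S*exp(-qT) + K*exp(-rT)
P = 0.9703 - 22.09012059 + 23.40095657 = 2.2811

Answer: Put price = 2.2811


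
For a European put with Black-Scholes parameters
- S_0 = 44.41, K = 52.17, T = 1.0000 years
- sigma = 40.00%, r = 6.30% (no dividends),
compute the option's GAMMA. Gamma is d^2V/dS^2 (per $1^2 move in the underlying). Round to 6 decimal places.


d1 = -0.0451073693; d2 = -0.4451073693
phi(d1) = 0.3985366279; exp(-qT) = 1.0000000000; exp(-rT) = 0.9389434737
Gamma = exp(-qT) * phi(d1) / (S * sigma * sqrt(T)) = 1.0000000000 * 0.3985366279 / (44.4100 * 0.4000 * 1.0000000000) = 0.022435

Answer: Gamma = 0.022435


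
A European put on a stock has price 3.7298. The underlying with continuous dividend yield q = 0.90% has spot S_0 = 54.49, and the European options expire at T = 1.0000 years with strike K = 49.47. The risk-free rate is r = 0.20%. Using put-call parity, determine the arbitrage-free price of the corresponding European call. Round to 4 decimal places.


Put-call parity: C - P = S_0 * exp(-qT) - K * exp(-rT).
S_0 * exp(-qT) = 54.4900 * 0.99104038 = 54.00179024
K * exp(-rT) = 49.4700 * 0.99800200 = 49.37115887
C = P + S*exp(-qT) - K*exp(-rT)
C = 3.7298 + 54.00179024 - 49.37115887 = 8.3604

Answer: Call price = 8.3604


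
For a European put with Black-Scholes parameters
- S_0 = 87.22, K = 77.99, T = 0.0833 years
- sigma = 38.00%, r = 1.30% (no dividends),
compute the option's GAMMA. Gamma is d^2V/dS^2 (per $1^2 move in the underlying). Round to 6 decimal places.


d1 = 1.0845738085; d2 = 0.9748991988
phi(d1) = 0.2215540489; exp(-qT) = 1.0000000000; exp(-rT) = 0.9989176861
Gamma = exp(-qT) * phi(d1) / (S * sigma * sqrt(T)) = 1.0000000000 * 0.2215540489 / (87.2200 * 0.3800 * 0.2886173938) = 0.023161

Answer: Gamma = 0.023161


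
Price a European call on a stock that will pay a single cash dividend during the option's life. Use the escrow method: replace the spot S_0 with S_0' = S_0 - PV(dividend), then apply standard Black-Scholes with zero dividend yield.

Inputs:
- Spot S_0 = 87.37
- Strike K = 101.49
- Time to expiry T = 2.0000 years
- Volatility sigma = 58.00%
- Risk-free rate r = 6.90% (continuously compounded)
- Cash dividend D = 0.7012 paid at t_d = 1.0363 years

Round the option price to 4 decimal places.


Answer: Price = 27.0317

Derivation:
PV(D) = D * exp(-r * t_d) = 0.7012 * 0.93099190 = 0.65281152
S_0' = S_0 - PV(D) = 87.3700 - 0.65281152 = 86.71718848
d1 = (ln(S_0'/K) + (r + sigma^2/2)*T) / (sigma*sqrt(T)) = 0.38658240
d2 = d1 - sigma*sqrt(T) = -0.43366146
exp(-rT) = 0.87109869
N(d1) = 0.65046731; N(d2) = 0.33226715
C = S_0' * N(d1) - K * exp(-rT) * N(d2) = 86.71718848 * 0.65046731 - 101.4900 * 0.87109869 * 0.33226715 = 27.0317


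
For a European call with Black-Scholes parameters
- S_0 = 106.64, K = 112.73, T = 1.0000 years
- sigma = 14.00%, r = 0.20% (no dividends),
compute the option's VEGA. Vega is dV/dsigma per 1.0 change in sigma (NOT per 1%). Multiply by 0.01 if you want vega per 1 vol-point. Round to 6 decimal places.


Answer: Vega = 40.516984

Derivation:
d1 = -0.3124064513; d2 = -0.4524064513
phi(d1) = 0.3799417116; exp(-qT) = 1.0000000000; exp(-rT) = 0.9980019987
Vega = S * exp(-qT) * phi(d1) * sqrt(T) = 106.6400 * 1.0000000000 * 0.3799417116 * 1.0000000000 = 40.516984


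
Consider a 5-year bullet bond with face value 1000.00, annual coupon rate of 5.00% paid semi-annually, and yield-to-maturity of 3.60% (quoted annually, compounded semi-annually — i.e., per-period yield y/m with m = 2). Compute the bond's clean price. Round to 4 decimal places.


Answer: Price = 1063.5412

Derivation:
Coupon per period c = face * coupon_rate / m = 25.000000
Periods per year m = 2; per-period yield y/m = 0.018000
Number of cashflows N = 10
Cashflows (t years, CF_t, discount factor 1/(1+y/m)^(m*t), PV):
  t = 0.5000: CF_t = 25.000000, DF = 0.982318, PV = 24.557957
  t = 1.0000: CF_t = 25.000000, DF = 0.964949, PV = 24.123730
  t = 1.5000: CF_t = 25.000000, DF = 0.947887, PV = 23.697180
  t = 2.0000: CF_t = 25.000000, DF = 0.931127, PV = 23.278173
  t = 2.5000: CF_t = 25.000000, DF = 0.914663, PV = 22.866575
  t = 3.0000: CF_t = 25.000000, DF = 0.898490, PV = 22.462254
  t = 3.5000: CF_t = 25.000000, DF = 0.882603, PV = 22.065083
  t = 4.0000: CF_t = 25.000000, DF = 0.866997, PV = 21.674934
  t = 4.5000: CF_t = 25.000000, DF = 0.851667, PV = 21.291684
  t = 5.0000: CF_t = 1025.000000, DF = 0.836608, PV = 857.523608
Price P = sum_t PV_t = 1063.541178


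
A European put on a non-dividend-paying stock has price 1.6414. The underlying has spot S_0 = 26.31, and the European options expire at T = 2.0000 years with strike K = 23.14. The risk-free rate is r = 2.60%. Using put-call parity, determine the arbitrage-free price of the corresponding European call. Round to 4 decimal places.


Answer: Call price = 5.9839

Derivation:
Put-call parity: C - P = S_0 * exp(-qT) - K * exp(-rT).
S_0 * exp(-qT) = 26.3100 * 1.00000000 = 26.31000000
K * exp(-rT) = 23.1400 * 0.94932887 = 21.96746998
C = P + S*exp(-qT) - K*exp(-rT)
C = 1.6414 + 26.31000000 - 21.96746998 = 5.9839


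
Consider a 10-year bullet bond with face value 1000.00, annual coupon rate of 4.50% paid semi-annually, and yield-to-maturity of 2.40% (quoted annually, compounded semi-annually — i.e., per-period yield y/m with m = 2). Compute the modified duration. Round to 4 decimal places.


Coupon per period c = face * coupon_rate / m = 22.500000
Periods per year m = 2; per-period yield y/m = 0.012000
Number of cashflows N = 20
Cashflows (t years, CF_t, discount factor 1/(1+y/m)^(m*t), PV):
  t = 0.5000: CF_t = 22.500000, DF = 0.988142, PV = 22.233202
  t = 1.0000: CF_t = 22.500000, DF = 0.976425, PV = 21.969567
  t = 1.5000: CF_t = 22.500000, DF = 0.964847, PV = 21.709058
  t = 2.0000: CF_t = 22.500000, DF = 0.953406, PV = 21.451638
  t = 2.5000: CF_t = 22.500000, DF = 0.942101, PV = 21.197271
  t = 3.0000: CF_t = 22.500000, DF = 0.930930, PV = 20.945920
  t = 3.5000: CF_t = 22.500000, DF = 0.919891, PV = 20.697550
  t = 4.0000: CF_t = 22.500000, DF = 0.908983, PV = 20.452124
  t = 4.5000: CF_t = 22.500000, DF = 0.898205, PV = 20.209609
  t = 5.0000: CF_t = 22.500000, DF = 0.887554, PV = 19.969969
  t = 5.5000: CF_t = 22.500000, DF = 0.877030, PV = 19.733171
  t = 6.0000: CF_t = 22.500000, DF = 0.866630, PV = 19.499181
  t = 6.5000: CF_t = 22.500000, DF = 0.856354, PV = 19.267965
  t = 7.0000: CF_t = 22.500000, DF = 0.846200, PV = 19.039491
  t = 7.5000: CF_t = 22.500000, DF = 0.836166, PV = 18.813727
  t = 8.0000: CF_t = 22.500000, DF = 0.826251, PV = 18.590639
  t = 8.5000: CF_t = 22.500000, DF = 0.816453, PV = 18.370197
  t = 9.0000: CF_t = 22.500000, DF = 0.806772, PV = 18.152368
  t = 9.5000: CF_t = 22.500000, DF = 0.797205, PV = 17.937123
  t = 10.0000: CF_t = 1022.500000, DF = 0.787752, PV = 805.476857
Price P = sum_t PV_t = 1185.716626
First compute Macaulay numerator sum_t t * PV_t:
  t * PV_t at t = 0.5000: 11.116601
  t * PV_t at t = 1.0000: 21.969567
  t * PV_t at t = 1.5000: 32.563587
  t * PV_t at t = 2.0000: 42.903277
  t * PV_t at t = 2.5000: 52.993178
  t * PV_t at t = 3.0000: 62.837760
  t * PV_t at t = 3.5000: 72.441423
  t * PV_t at t = 4.0000: 81.808496
  t * PV_t at t = 4.5000: 90.943239
  t * PV_t at t = 5.0000: 99.849846
  t * PV_t at t = 5.5000: 108.532441
  t * PV_t at t = 6.0000: 116.995085
  t * PV_t at t = 6.5000: 125.241774
  t * PV_t at t = 7.0000: 133.276440
  t * PV_t at t = 7.5000: 141.102950
  t * PV_t at t = 8.0000: 148.725112
  t * PV_t at t = 8.5000: 156.146672
  t * PV_t at t = 9.0000: 163.371314
  t * PV_t at t = 9.5000: 170.402666
  t * PV_t at t = 10.0000: 8054.768567
Macaulay duration D = 9887.989996 / 1185.716626 = 8.339252
Modified duration = D / (1 + y/m) = 8.339252 / (1 + 0.012000) = 8.240368

Answer: Modified duration = 8.2404


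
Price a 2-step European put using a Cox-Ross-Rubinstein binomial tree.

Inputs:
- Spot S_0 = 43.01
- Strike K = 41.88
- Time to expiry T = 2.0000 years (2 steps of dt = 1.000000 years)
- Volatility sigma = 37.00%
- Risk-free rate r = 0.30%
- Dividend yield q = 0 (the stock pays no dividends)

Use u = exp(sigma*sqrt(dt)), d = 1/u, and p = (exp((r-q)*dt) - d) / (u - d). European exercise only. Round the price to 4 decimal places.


Answer: Price = V(0,0) = 7.3280

Derivation:
dt = T/N = 1.000000
u = exp(sigma*sqrt(dt)) = 1.447735; d = 1/u = 0.690734
p = (exp((r-q)*dt) - d) / (u - d) = 0.412510
Discount per step: exp(-r*dt) = 0.997004
Stock lattice S(k, i) with i counting down-moves:
  k=0: S(0,0) = 43.0100
  k=1: S(1,0) = 62.2671; S(1,1) = 29.7085
  k=2: S(2,0) = 90.1462; S(2,1) = 43.0100; S(2,2) = 20.5207
Terminal payoffs V(N, i) = max(K - S_T, 0):
  V(2,0) = 0.000000; V(2,1) = 0.000000; V(2,2) = 21.359330
Backward induction: V(k, i) = exp(-r*dt) * [p * V(k+1, i) + (1-p) * V(k+1, i+1)].
  V(1,0) = exp(-r*dt) * [p*0.000000 + (1-p)*0.000000] = 0.000000
  V(1,1) = exp(-r*dt) * [p*0.000000 + (1-p)*21.359330] = 12.510805
  V(0,0) = exp(-r*dt) * [p*0.000000 + (1-p)*12.510805] = 7.327956


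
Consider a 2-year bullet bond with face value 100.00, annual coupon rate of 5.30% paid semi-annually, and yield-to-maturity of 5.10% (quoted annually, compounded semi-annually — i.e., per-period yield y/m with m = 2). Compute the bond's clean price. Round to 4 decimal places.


Coupon per period c = face * coupon_rate / m = 2.650000
Periods per year m = 2; per-period yield y/m = 0.025500
Number of cashflows N = 4
Cashflows (t years, CF_t, discount factor 1/(1+y/m)^(m*t), PV):
  t = 0.5000: CF_t = 2.650000, DF = 0.975134, PV = 2.584105
  t = 1.0000: CF_t = 2.650000, DF = 0.950886, PV = 2.519849
  t = 1.5000: CF_t = 2.650000, DF = 0.927242, PV = 2.457191
  t = 2.0000: CF_t = 102.650000, DF = 0.904185, PV = 92.814599
Price P = sum_t PV_t = 100.375745

Answer: Price = 100.3757


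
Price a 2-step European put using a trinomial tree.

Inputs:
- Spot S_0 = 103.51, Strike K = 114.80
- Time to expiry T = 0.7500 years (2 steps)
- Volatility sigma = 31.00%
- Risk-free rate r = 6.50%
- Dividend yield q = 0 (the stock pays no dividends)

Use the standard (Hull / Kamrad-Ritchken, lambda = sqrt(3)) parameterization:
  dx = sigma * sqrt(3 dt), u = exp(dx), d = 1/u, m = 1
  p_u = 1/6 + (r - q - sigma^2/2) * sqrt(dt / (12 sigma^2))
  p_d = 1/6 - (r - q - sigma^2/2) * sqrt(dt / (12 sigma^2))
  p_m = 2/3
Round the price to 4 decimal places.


dt = T/N = 0.375000; dx = sigma*sqrt(3*dt) = 0.328805
u = exp(dx) = 1.389306; d = 1/u = 0.719784
p_u = 0.176332, p_m = 0.666667, p_d = 0.157001
Discount per step: exp(-r*dt) = 0.975920
Stock lattice S(k, j) with j the centered position index:
  k=0: S(0,+0) = 103.5100
  k=1: S(1,-1) = 74.5048; S(1,+0) = 103.5100; S(1,+1) = 143.8071
  k=2: S(2,-2) = 53.6273; S(2,-1) = 74.5048; S(2,+0) = 103.5100; S(2,+1) = 143.8071; S(2,+2) = 199.7921
Terminal payoffs V(N, j) = max(K - S_T, 0):
  V(2,-2) = 61.172665; V(2,-1) = 40.295198; V(2,+0) = 11.290000; V(2,+1) = 0.000000; V(2,+2) = 0.000000
Backward induction: V(k, j) = exp(-r*dt) * [p_u * V(k+1, j+1) + p_m * V(k+1, j) + p_d * V(k+1, j-1)]
  V(1,-1) = exp(-r*dt) * [p_u*11.290000 + p_m*40.295198 + p_d*61.172665] = 37.532334
  V(1,+0) = exp(-r*dt) * [p_u*0.000000 + p_m*11.290000 + p_d*40.295198] = 13.519466
  V(1,+1) = exp(-r*dt) * [p_u*0.000000 + p_m*0.000000 + p_d*11.290000] = 1.729858
  V(0,+0) = exp(-r*dt) * [p_u*1.729858 + p_m*13.519466 + p_d*37.532334] = 14.844343

Answer: Price = V(0,0) = 14.8443


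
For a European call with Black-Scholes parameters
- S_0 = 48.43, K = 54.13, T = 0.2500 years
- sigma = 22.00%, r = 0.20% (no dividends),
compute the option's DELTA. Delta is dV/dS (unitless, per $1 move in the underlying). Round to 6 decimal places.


Answer: Delta = 0.170551

Derivation:
d1 = -0.9519918581; d2 = -1.0619918581
phi(d1) = 0.2535782609; exp(-qT) = 1.0000000000; exp(-rT) = 0.9995001250
N(d1) = 0.1705505555
Delta = exp(-qT) * N(d1) = 1.0000000000 * 0.1705505555 = 0.170551


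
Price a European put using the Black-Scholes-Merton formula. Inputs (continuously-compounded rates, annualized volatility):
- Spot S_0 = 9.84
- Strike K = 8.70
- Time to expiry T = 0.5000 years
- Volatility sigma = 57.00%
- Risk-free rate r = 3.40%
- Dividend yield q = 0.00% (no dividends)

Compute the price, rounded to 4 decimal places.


Answer: Price = 0.9120

Derivation:
d1 = (ln(S/K) + (r - q + 0.5*sigma^2) * T) / (sigma * sqrt(T)) = 0.54920533
d2 = d1 - sigma * sqrt(T) = 0.14615447
exp(-rT) = 0.98314368; exp(-qT) = 1.00000000
P = K * exp(-rT) * N(-d2) - S_0 * exp(-qT) * N(-d1)
N(-d1) = 0.29143227; N(-d2) = 0.44189972
P = 8.7000 * 0.98314368 * 0.44189972 - 9.8400 * 1.00000000 * 0.29143227 = 0.9120


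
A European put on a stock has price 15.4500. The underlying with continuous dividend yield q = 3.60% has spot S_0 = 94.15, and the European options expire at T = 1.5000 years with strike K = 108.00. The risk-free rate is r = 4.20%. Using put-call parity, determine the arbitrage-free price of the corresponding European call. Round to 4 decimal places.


Put-call parity: C - P = S_0 * exp(-qT) - K * exp(-rT).
S_0 * exp(-qT) = 94.1500 * 0.94743211 = 89.20073283
K * exp(-rT) = 108.0000 * 0.93894347 = 101.40589516
C = P + S*exp(-qT) - K*exp(-rT)
C = 15.4500 + 89.20073283 - 101.40589516 = 3.2448

Answer: Call price = 3.2448


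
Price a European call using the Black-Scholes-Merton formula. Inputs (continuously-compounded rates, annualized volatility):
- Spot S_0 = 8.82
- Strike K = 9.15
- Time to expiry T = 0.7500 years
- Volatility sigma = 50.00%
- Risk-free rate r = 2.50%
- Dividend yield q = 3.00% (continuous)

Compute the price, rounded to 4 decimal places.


Answer: Price = 1.3371

Derivation:
d1 = (ln(S/K) + (r - q + 0.5*sigma^2) * T) / (sigma * sqrt(T)) = 0.12301716
d2 = d1 - sigma * sqrt(T) = -0.30999555
exp(-rT) = 0.98142469; exp(-qT) = 0.97775124
C = S_0 * exp(-qT) * N(d1) - K * exp(-rT) * N(d2)
N(d1) = 0.54895324; N(d2) = 0.37828217
C = 8.8200 * 0.97775124 * 0.54895324 - 9.1500 * 0.98142469 * 0.37828217 = 1.3371


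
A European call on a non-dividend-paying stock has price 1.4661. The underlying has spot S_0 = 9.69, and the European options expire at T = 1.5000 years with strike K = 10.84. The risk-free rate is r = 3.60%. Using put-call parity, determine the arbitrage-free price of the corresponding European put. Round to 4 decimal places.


Put-call parity: C - P = S_0 * exp(-qT) - K * exp(-rT).
S_0 * exp(-qT) = 9.6900 * 1.00000000 = 9.69000000
K * exp(-rT) = 10.8400 * 0.94743211 = 10.27016403
P = C - S*exp(-qT) + K*exp(-rT)
P = 1.4661 - 9.69000000 + 10.27016403 = 2.0463

Answer: Put price = 2.0463


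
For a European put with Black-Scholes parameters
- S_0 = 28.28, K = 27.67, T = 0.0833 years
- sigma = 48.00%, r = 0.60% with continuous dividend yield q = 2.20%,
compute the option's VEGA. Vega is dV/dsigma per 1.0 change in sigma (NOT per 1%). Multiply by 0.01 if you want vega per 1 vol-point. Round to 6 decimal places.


Answer: Vega = 3.174578

Derivation:
d1 = 0.2170506690; d2 = 0.0785143199
phi(d1) = 0.3896548118; exp(-qT) = 0.9981690782; exp(-rT) = 0.9995003249
Vega = S * exp(-qT) * phi(d1) * sqrt(T) = 28.2800 * 0.9981690782 * 0.3896548118 * 0.2886173938 = 3.174578


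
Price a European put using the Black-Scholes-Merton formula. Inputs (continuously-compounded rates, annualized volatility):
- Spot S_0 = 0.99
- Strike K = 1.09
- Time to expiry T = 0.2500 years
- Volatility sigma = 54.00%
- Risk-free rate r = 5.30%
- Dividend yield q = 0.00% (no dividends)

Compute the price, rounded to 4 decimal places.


Answer: Price = 0.1589

Derivation:
d1 = (ln(S/K) + (r - q + 0.5*sigma^2) * T) / (sigma * sqrt(T)) = -0.17232604
d2 = d1 - sigma * sqrt(T) = -0.44232604
exp(-rT) = 0.98683739; exp(-qT) = 1.00000000
P = K * exp(-rT) * N(-d2) - S_0 * exp(-qT) * N(-d1)
N(-d1) = 0.56840940; N(-d2) = 0.67087336
P = 1.0900 * 0.98683739 * 0.67087336 - 0.9900 * 1.00000000 * 0.56840940 = 0.1589


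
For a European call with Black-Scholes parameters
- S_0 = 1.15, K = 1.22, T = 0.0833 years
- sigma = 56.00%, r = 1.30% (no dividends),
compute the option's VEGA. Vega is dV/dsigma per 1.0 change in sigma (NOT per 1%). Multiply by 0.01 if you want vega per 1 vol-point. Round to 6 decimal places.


Answer: Vega = 0.127391

Derivation:
d1 = -0.2780780847; d2 = -0.4397038253
phi(d1) = 0.3838120713; exp(-qT) = 1.0000000000; exp(-rT) = 0.9989176861
Vega = S * exp(-qT) * phi(d1) * sqrt(T) = 1.1500 * 1.0000000000 * 0.3838120713 * 0.2886173938 = 0.127391


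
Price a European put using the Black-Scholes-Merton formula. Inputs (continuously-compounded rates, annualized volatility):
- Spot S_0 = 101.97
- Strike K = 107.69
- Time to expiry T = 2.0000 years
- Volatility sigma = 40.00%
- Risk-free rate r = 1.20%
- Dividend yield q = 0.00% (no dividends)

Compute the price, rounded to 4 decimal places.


d1 = (ln(S/K) + (r - q + 0.5*sigma^2) * T) / (sigma * sqrt(T)) = 0.22878780
d2 = d1 - sigma * sqrt(T) = -0.33689763
exp(-rT) = 0.97628571; exp(-qT) = 1.00000000
P = K * exp(-rT) * N(-d2) - S_0 * exp(-qT) * N(-d1)
N(-d1) = 0.40951693; N(-d2) = 0.63190296
P = 107.6900 * 0.97628571 * 0.63190296 - 101.9700 * 1.00000000 * 0.40951693 = 24.6774

Answer: Price = 24.6774


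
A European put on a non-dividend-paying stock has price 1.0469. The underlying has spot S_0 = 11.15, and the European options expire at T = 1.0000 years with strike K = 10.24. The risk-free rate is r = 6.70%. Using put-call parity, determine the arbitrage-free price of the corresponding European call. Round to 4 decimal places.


Answer: Call price = 2.6205

Derivation:
Put-call parity: C - P = S_0 * exp(-qT) - K * exp(-rT).
S_0 * exp(-qT) = 11.1500 * 1.00000000 = 11.15000000
K * exp(-rT) = 10.2400 * 0.93519520 = 9.57639886
C = P + S*exp(-qT) - K*exp(-rT)
C = 1.0469 + 11.15000000 - 9.57639886 = 2.6205


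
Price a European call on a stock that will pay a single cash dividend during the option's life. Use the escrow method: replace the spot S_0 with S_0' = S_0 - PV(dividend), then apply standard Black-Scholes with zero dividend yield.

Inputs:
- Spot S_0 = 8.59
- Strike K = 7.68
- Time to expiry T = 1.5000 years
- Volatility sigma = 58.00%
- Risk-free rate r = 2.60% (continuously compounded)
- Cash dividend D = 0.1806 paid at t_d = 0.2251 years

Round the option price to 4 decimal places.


Answer: Price = 2.7392

Derivation:
PV(D) = D * exp(-r * t_d) = 0.1806 * 0.99416449 = 0.17954611
S_0' = S_0 - PV(D) = 8.5900 - 0.17954611 = 8.41045389
d1 = (ln(S_0'/K) + (r + sigma^2/2)*T) / (sigma*sqrt(T)) = 0.53798100
d2 = d1 - sigma*sqrt(T) = -0.17237102
exp(-rT) = 0.96175071
N(d1) = 0.70470492; N(d2) = 0.43157293
C = S_0' * N(d1) - K * exp(-rT) * N(d2) = 8.41045389 * 0.70470492 - 7.6800 * 0.96175071 * 0.43157293 = 2.7392


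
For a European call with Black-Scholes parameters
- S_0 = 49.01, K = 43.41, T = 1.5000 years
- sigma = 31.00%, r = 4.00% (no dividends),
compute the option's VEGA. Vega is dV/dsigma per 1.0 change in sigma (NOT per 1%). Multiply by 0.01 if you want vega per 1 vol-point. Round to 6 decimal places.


d1 = 0.6674452081; d2 = 0.2877742979
phi(d1) = 0.3192821494; exp(-qT) = 1.0000000000; exp(-rT) = 0.9417645336
Vega = S * exp(-qT) * phi(d1) * sqrt(T) = 49.0100 * 1.0000000000 * 0.3192821494 * 1.2247448714 = 19.164830

Answer: Vega = 19.164830


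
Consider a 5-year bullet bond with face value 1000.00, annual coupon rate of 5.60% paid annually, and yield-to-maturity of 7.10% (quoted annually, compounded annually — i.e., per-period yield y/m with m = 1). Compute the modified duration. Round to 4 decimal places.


Coupon per period c = face * coupon_rate / m = 56.000000
Periods per year m = 1; per-period yield y/m = 0.071000
Number of cashflows N = 5
Cashflows (t years, CF_t, discount factor 1/(1+y/m)^(m*t), PV):
  t = 1.0000: CF_t = 56.000000, DF = 0.933707, PV = 52.287582
  t = 2.0000: CF_t = 56.000000, DF = 0.871808, PV = 48.821271
  t = 3.0000: CF_t = 56.000000, DF = 0.814013, PV = 45.584754
  t = 4.0000: CF_t = 56.000000, DF = 0.760050, PV = 42.562795
  t = 5.0000: CF_t = 1056.000000, DF = 0.709664, PV = 749.404961
Price P = sum_t PV_t = 938.661364
First compute Macaulay numerator sum_t t * PV_t:
  t * PV_t at t = 1.0000: 52.287582
  t * PV_t at t = 2.0000: 97.642543
  t * PV_t at t = 3.0000: 136.754262
  t * PV_t at t = 4.0000: 170.251182
  t * PV_t at t = 5.0000: 3747.024807
Macaulay duration D = 4203.960375 / 938.661364 = 4.478676
Modified duration = D / (1 + y/m) = 4.478676 / (1 + 0.071000) = 4.181771

Answer: Modified duration = 4.1818


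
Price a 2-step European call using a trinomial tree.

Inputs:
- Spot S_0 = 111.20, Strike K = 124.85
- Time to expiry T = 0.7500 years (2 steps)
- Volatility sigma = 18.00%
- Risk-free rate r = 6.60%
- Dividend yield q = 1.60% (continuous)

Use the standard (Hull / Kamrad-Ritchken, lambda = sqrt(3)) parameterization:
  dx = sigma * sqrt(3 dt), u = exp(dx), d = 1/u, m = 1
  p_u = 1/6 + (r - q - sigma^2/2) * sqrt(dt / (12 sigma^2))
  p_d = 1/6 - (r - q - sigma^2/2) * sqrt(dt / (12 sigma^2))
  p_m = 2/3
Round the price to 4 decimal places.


dt = T/N = 0.375000; dx = sigma*sqrt(3*dt) = 0.190919
u = exp(dx) = 1.210361; d = 1/u = 0.826200
p_u = 0.199861, p_m = 0.666667, p_d = 0.133472
Discount per step: exp(-r*dt) = 0.975554
Stock lattice S(k, j) with j the centered position index:
  k=0: S(0,+0) = 111.2000
  k=1: S(1,-1) = 91.8734; S(1,+0) = 111.2000; S(1,+1) = 134.5922
  k=2: S(2,-2) = 75.9058; S(2,-1) = 91.8734; S(2,+0) = 111.2000; S(2,+1) = 134.5922; S(2,+2) = 162.9051
Terminal payoffs V(N, j) = max(S_T - K, 0):
  V(2,-2) = 0.000000; V(2,-1) = 0.000000; V(2,+0) = 0.000000; V(2,+1) = 9.742166; V(2,+2) = 38.055136
Backward induction: V(k, j) = exp(-r*dt) * [p_u * V(k+1, j+1) + p_m * V(k+1, j) + p_d * V(k+1, j-1)]
  V(1,-1) = exp(-r*dt) * [p_u*0.000000 + p_m*0.000000 + p_d*0.000000] = 0.000000
  V(1,+0) = exp(-r*dt) * [p_u*9.742166 + p_m*0.000000 + p_d*0.000000] = 1.899484
  V(1,+1) = exp(-r*dt) * [p_u*38.055136 + p_m*9.742166 + p_d*0.000000] = 13.755825
  V(0,+0) = exp(-r*dt) * [p_u*13.755825 + p_m*1.899484 + p_d*0.000000] = 3.917415

Answer: Price = V(0,0) = 3.9174


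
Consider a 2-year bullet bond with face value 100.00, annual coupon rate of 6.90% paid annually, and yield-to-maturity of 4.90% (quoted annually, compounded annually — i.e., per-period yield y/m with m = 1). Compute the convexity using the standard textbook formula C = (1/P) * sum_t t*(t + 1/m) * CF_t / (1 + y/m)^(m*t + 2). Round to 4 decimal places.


Answer: Convexity = 5.2220

Derivation:
Coupon per period c = face * coupon_rate / m = 6.900000
Periods per year m = 1; per-period yield y/m = 0.049000
Number of cashflows N = 2
Cashflows (t years, CF_t, discount factor 1/(1+y/m)^(m*t), PV):
  t = 1.0000: CF_t = 6.900000, DF = 0.953289, PV = 6.577693
  t = 2.0000: CF_t = 106.900000, DF = 0.908760, PV = 97.146404
Price P = sum_t PV_t = 103.724097
Convexity numerator sum_t t*(t + 1/m) * CF_t / (1+y/m)^(m*t + 2):
  t = 1.0000: term = 11.955084
  t = 2.0000: term = 529.696377
Convexity = (1/P) * sum = 541.651461 / 103.724097 = 5.222041


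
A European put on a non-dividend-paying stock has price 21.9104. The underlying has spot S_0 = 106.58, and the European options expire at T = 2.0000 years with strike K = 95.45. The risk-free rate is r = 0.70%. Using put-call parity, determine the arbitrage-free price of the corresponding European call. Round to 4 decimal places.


Put-call parity: C - P = S_0 * exp(-qT) - K * exp(-rT).
S_0 * exp(-qT) = 106.5800 * 1.00000000 = 106.58000000
K * exp(-rT) = 95.4500 * 0.98609754 = 94.12301060
C = P + S*exp(-qT) - K*exp(-rT)
C = 21.9104 + 106.58000000 - 94.12301060 = 34.3674

Answer: Call price = 34.3674


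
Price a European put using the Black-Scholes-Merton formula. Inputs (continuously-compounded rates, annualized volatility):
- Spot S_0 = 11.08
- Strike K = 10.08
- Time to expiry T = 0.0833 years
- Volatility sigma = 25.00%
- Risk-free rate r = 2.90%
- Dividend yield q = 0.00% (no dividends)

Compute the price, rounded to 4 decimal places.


d1 = (ln(S/K) + (r - q + 0.5*sigma^2) * T) / (sigma * sqrt(T)) = 1.38047458
d2 = d1 - sigma * sqrt(T) = 1.30832023
exp(-rT) = 0.99758722; exp(-qT) = 1.00000000
P = K * exp(-rT) * N(-d2) - S_0 * exp(-qT) * N(-d1)
N(-d1) = 0.08372029; N(-d2) = 0.09538236
P = 10.0800 * 0.99758722 * 0.09538236 - 11.0800 * 1.00000000 * 0.08372029 = 0.0315

Answer: Price = 0.0315


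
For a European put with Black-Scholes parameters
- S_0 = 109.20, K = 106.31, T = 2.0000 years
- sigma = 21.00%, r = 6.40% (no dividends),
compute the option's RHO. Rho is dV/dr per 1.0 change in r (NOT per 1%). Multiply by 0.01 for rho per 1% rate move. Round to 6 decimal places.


d1 = 0.6698042351; d2 = 0.3728193870
phi(d1) = 0.3187789415; exp(-qT) = 1.0000000000; exp(-rT) = 0.8798533791
N(-d2) = 0.3546414364
Rho = -K*T*exp(-rT)*N(-d2) = -106.3100 * 2.0000 * 0.8798533791 * 0.3546414364 = -66.344343

Answer: Rho = -66.344343


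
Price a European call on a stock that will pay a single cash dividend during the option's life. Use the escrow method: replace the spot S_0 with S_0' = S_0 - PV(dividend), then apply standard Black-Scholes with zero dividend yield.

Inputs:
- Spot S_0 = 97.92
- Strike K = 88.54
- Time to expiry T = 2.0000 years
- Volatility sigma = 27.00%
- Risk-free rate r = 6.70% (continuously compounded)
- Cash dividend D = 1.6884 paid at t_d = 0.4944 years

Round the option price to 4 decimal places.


PV(D) = D * exp(-r * t_d) = 1.6884 * 0.96741782 = 1.63338824
S_0' = S_0 - PV(D) = 97.9200 - 1.63338824 = 96.28661176
d1 = (ln(S_0'/K) + (r + sigma^2/2)*T) / (sigma*sqrt(T)) = 0.76151434
d2 = d1 - sigma*sqrt(T) = 0.37967668
exp(-rT) = 0.87459006
N(d1) = 0.77682504; N(d2) = 0.64790728
C = S_0' * N(d1) - K * exp(-rT) * N(d2) = 96.28661176 * 0.77682504 - 88.5400 * 0.87459006 * 0.64790728 = 24.6264

Answer: Price = 24.6264


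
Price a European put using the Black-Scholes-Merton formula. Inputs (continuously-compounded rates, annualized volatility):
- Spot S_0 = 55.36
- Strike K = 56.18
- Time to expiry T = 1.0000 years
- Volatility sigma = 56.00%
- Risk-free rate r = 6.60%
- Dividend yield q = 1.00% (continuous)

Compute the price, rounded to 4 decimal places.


Answer: Price = 10.7649

Derivation:
d1 = (ln(S/K) + (r - q + 0.5*sigma^2) * T) / (sigma * sqrt(T)) = 0.35374373
d2 = d1 - sigma * sqrt(T) = -0.20625627
exp(-rT) = 0.93613086; exp(-qT) = 0.99004983
P = K * exp(-rT) * N(-d2) - S_0 * exp(-qT) * N(-d1)
N(-d1) = 0.36176547; N(-d2) = 0.58170463
P = 56.1800 * 0.93613086 * 0.58170463 - 55.3600 * 0.99004983 * 0.36176547 = 10.7649


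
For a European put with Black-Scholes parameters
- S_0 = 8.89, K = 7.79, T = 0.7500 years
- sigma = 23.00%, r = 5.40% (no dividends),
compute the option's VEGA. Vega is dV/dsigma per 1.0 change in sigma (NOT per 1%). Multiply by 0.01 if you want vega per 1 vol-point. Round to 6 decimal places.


Answer: Vega = 1.926144

Derivation:
d1 = 0.9660510349; d2 = 0.7668651920
phi(d1) = 0.2501821981; exp(-qT) = 1.0000000000; exp(-rT) = 0.9603091645
Vega = S * exp(-qT) * phi(d1) * sqrt(T) = 8.8900 * 1.0000000000 * 0.2501821981 * 0.8660254038 = 1.926144


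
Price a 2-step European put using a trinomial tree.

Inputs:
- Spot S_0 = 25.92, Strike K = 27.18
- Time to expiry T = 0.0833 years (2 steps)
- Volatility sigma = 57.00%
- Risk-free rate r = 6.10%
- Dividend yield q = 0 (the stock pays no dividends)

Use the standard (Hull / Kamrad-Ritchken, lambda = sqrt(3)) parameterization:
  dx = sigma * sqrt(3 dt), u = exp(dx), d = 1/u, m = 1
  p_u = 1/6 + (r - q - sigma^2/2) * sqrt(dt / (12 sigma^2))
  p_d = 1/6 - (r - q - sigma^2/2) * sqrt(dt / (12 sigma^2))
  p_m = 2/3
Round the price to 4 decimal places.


dt = T/N = 0.041650; dx = sigma*sqrt(3*dt) = 0.201485
u = exp(dx) = 1.223218; d = 1/u = 0.817516
p_u = 0.156181, p_m = 0.666667, p_d = 0.177152
Discount per step: exp(-r*dt) = 0.997463
Stock lattice S(k, j) with j the centered position index:
  k=0: S(0,+0) = 25.9200
  k=1: S(1,-1) = 21.1900; S(1,+0) = 25.9200; S(1,+1) = 31.7058
  k=2: S(2,-2) = 17.3232; S(2,-1) = 21.1900; S(2,+0) = 25.9200; S(2,+1) = 31.7058; S(2,+2) = 38.7831
Terminal payoffs V(N, j) = max(K - S_T, 0):
  V(2,-2) = 9.856835; V(2,-1) = 5.989992; V(2,+0) = 1.260000; V(2,+1) = 0.000000; V(2,+2) = 0.000000
Backward induction: V(k, j) = exp(-r*dt) * [p_u * V(k+1, j+1) + p_m * V(k+1, j) + p_d * V(k+1, j-1)]
  V(1,-1) = exp(-r*dt) * [p_u*1.260000 + p_m*5.989992 + p_d*9.856835] = 5.921214
  V(1,+0) = exp(-r*dt) * [p_u*0.000000 + p_m*1.260000 + p_d*5.989992] = 1.896317
  V(1,+1) = exp(-r*dt) * [p_u*0.000000 + p_m*0.000000 + p_d*1.260000] = 0.222645
  V(0,+0) = exp(-r*dt) * [p_u*0.222645 + p_m*1.896317 + p_d*5.921214] = 2.341983

Answer: Price = V(0,0) = 2.3420
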